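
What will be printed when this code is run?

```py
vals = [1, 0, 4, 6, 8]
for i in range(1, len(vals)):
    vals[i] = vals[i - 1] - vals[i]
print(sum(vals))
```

i=1: vals[1] = 1-0 = 1 → [1, 1, 4, 6, 8]
i=2: vals[2] = 1-4 = -3 → [1, 1, -3, 6, 8]
i=3: vals[3] = (-3)-6 = -9 → [1, 1, -3, -9, 8]
i=4: vals[4] = (-9)-8 = -17 → [1, 1, -3, -9, -17]
sum = -27

-27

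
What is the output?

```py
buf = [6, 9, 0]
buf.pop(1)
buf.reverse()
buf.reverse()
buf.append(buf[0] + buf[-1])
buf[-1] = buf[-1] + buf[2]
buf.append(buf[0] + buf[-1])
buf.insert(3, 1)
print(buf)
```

[6, 0, 12, 1, 18]

pop(1) removes 9 → [6, 0]
reverse → [0, 6]
reverse → [6, 0]
append buf[0]+buf[-1] = 6+0 = 6 → [6, 0, 6]
buf[-1] = buf[-1]+buf[2] = 6+6 = 12 → [6, 0, 12]
append buf[0]+buf[-1] = 6+12 = 18 → [6, 0, 12, 18]
insert 1 at 3 → [6, 0, 12, 1, 18]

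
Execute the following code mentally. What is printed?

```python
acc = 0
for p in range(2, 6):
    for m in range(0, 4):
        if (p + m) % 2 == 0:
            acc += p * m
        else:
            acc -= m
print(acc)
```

32

p=2,m=0: even sum, acc = 0+0 = 0
p=2,m=1: odd sum, acc = 0-1 = -1
p=2,m=2: even sum, acc = (-1)+4 = 3
p=2,m=3: odd sum, acc = 3-3 = 0
p=3,m=0: odd sum, acc = 0-0 = 0
p=3,m=1: even sum, acc = 0+3 = 3
p=3,m=2: odd sum, acc = 3-2 = 1
p=3,m=3: even sum, acc = 1+9 = 10
p=4,m=0: even sum, acc = 10+0 = 10
p=4,m=1: odd sum, acc = 10-1 = 9
p=4,m=2: even sum, acc = 9+8 = 17
p=4,m=3: odd sum, acc = 17-3 = 14
p=5,m=0: odd sum, acc = 14-0 = 14
p=5,m=1: even sum, acc = 14+5 = 19
p=5,m=2: odd sum, acc = 19-2 = 17
p=5,m=3: even sum, acc = 17+15 = 32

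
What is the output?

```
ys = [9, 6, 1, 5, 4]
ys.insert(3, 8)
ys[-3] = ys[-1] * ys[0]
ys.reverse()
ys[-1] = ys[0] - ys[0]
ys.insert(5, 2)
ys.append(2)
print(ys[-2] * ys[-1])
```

insert 8 at 3 → [9, 6, 1, 8, 5, 4]
ys[-3] = ys[-1]*ys[0] = 4*9 = 36 → [9, 6, 1, 36, 5, 4]
reverse → [4, 5, 36, 1, 6, 9]
ys[-1] = ys[0]-ys[0] = 4-4 = 0 → [4, 5, 36, 1, 6, 0]
insert 2 at 5 → [4, 5, 36, 1, 6, 2, 0]
append 2 → [4, 5, 36, 1, 6, 2, 0, 2]
ys[-2]*ys[-1] = 0*2 = 0

0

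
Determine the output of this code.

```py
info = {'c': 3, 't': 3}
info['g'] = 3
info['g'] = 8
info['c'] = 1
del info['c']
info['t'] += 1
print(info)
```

info['g'] = 3 → {'c': 3, 't': 3, 'g': 3}
info['g'] = 8 → {'c': 3, 't': 3, 'g': 8}
info['c'] = 1 → {'c': 1, 't': 3, 'g': 8}
del 'c' → {'t': 3, 'g': 8}
info['t'] = 3+1 = 4 → {'t': 4, 'g': 8}

{'t': 4, 'g': 8}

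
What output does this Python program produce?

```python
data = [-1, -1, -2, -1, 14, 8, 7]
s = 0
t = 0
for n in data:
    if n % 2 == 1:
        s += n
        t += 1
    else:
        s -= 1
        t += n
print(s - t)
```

n=-1: odd, s = 0+(-1) = -1; t=1
n=-1: odd, s = (-1)+(-1) = -2; t=2
n=-2: not odd, s = (-2)-1 = -3; t=0
n=-1: odd, s = (-3)+(-1) = -4; t=1
n=14: not odd, s = (-4)-1 = -5; t=15
n=8: not odd, s = (-5)-1 = -6; t=23
n=7: odd, s = (-6)+7 = 1; t=24
s-t = 1-24 = -23

-23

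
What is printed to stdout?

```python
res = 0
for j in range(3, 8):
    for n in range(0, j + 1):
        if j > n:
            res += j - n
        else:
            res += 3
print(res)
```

95

j=3,n=0: 3>0, res = 0+3 = 3
j=3,n=1: 3>1, res = 3+2 = 5
j=3,n=2: 3>2, res = 5+1 = 6
j=3,n=3: not 3>3, res = 6+3 = 9
j=4,n=0: 4>0, res = 9+4 = 13
j=4,n=1: 4>1, res = 13+3 = 16
j=4,n=2: 4>2, res = 16+2 = 18
j=4,n=3: 4>3, res = 18+1 = 19
j=4,n=4: not 4>4, res = 19+3 = 22
j=5,n=0: 5>0, res = 22+5 = 27
j=5,n=1: 5>1, res = 27+4 = 31
j=5,n=2: 5>2, res = 31+3 = 34
j=5,n=3: 5>3, res = 34+2 = 36
j=5,n=4: 5>4, res = 36+1 = 37
j=5,n=5: not 5>5, res = 37+3 = 40
j=6,n=0: 6>0, res = 40+6 = 46
j=6,n=1: 6>1, res = 46+5 = 51
j=6,n=2: 6>2, res = 51+4 = 55
j=6,n=3: 6>3, res = 55+3 = 58
j=6,n=4: 6>4, res = 58+2 = 60
j=6,n=5: 6>5, res = 60+1 = 61
j=6,n=6: not 6>6, res = 61+3 = 64
j=7,n=0: 7>0, res = 64+7 = 71
j=7,n=1: 7>1, res = 71+6 = 77
j=7,n=2: 7>2, res = 77+5 = 82
j=7,n=3: 7>3, res = 82+4 = 86
j=7,n=4: 7>4, res = 86+3 = 89
j=7,n=5: 7>5, res = 89+2 = 91
j=7,n=6: 7>6, res = 91+1 = 92
j=7,n=7: not 7>7, res = 92+3 = 95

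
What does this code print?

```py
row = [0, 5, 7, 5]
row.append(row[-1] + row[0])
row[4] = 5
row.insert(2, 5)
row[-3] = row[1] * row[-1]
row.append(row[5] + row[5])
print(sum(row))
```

append row[-1]+row[0] = 5+0 = 5 → [0, 5, 7, 5, 5]
row[4] = 5 → [0, 5, 7, 5, 5]
insert 5 at 2 → [0, 5, 5, 7, 5, 5]
row[-3] = row[1]*row[-1] = 5*5 = 25 → [0, 5, 5, 25, 5, 5]
append row[5]+row[5] = 5+5 = 10 → [0, 5, 5, 25, 5, 5, 10]
sum = 55

55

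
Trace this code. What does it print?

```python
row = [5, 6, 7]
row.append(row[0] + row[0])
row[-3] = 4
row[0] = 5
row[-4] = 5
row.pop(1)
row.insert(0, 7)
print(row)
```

[7, 5, 7, 10]

append row[0]+row[0] = 5+5 = 10 → [5, 6, 7, 10]
row[-3] = 4 → [5, 4, 7, 10]
row[0] = 5 → [5, 4, 7, 10]
row[-4] = 5 → [5, 4, 7, 10]
pop(1) removes 4 → [5, 7, 10]
insert 7 at 0 → [7, 5, 7, 10]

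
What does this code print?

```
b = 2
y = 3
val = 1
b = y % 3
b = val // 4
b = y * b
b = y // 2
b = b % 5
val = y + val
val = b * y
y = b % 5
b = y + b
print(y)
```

1

b = 3%3 = 0
b = 1//4 = 0
b = 3*0 = 0
b = 3//2 = 1
b = 1%5 = 1
val = 3+1 = 4
val = 1*3 = 3
y = 1%5 = 1
b = 1+1 = 2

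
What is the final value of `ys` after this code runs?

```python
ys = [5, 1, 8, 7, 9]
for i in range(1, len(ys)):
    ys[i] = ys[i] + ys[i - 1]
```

i=1: ys[1] = 1+5 = 6 → [5, 6, 8, 7, 9]
i=2: ys[2] = 8+6 = 14 → [5, 6, 14, 7, 9]
i=3: ys[3] = 7+14 = 21 → [5, 6, 14, 21, 9]
i=4: ys[4] = 9+21 = 30 → [5, 6, 14, 21, 30]

[5, 6, 14, 21, 30]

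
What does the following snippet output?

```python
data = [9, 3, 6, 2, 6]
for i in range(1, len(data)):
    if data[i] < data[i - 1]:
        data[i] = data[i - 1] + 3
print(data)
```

[9, 12, 15, 18, 21]

i=1: 3<9, data[1] = 9+3 = 12 → [9, 12, 6, 2, 6]
i=2: 6<12, data[2] = 12+3 = 15 → [9, 12, 15, 2, 6]
i=3: 2<15, data[3] = 15+3 = 18 → [9, 12, 15, 18, 6]
i=4: 6<18, data[4] = 18+3 = 21 → [9, 12, 15, 18, 21]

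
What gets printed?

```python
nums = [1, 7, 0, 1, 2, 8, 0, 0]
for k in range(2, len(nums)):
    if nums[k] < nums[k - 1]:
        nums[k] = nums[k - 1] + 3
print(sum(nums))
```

k=2: 0<7, nums[2] = 7+3 = 10 → [1, 7, 10, 1, 2, 8, 0, 0]
k=3: 1<10, nums[3] = 10+3 = 13 → [1, 7, 10, 13, 2, 8, 0, 0]
k=4: 2<13, nums[4] = 13+3 = 16 → [1, 7, 10, 13, 16, 8, 0, 0]
k=5: 8<16, nums[5] = 16+3 = 19 → [1, 7, 10, 13, 16, 19, 0, 0]
k=6: 0<19, nums[6] = 19+3 = 22 → [1, 7, 10, 13, 16, 19, 22, 0]
k=7: 0<22, nums[7] = 22+3 = 25 → [1, 7, 10, 13, 16, 19, 22, 25]
sum = 113

113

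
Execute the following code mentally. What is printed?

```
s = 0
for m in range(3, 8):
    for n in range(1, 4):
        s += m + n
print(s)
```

105

m=3,n=1: s = 0+4 = 4
m=3,n=2: s = 4+5 = 9
m=3,n=3: s = 9+6 = 15
m=4,n=1: s = 15+5 = 20
m=4,n=2: s = 20+6 = 26
m=4,n=3: s = 26+7 = 33
m=5,n=1: s = 33+6 = 39
m=5,n=2: s = 39+7 = 46
m=5,n=3: s = 46+8 = 54
m=6,n=1: s = 54+7 = 61
m=6,n=2: s = 61+8 = 69
m=6,n=3: s = 69+9 = 78
m=7,n=1: s = 78+8 = 86
m=7,n=2: s = 86+9 = 95
m=7,n=3: s = 95+10 = 105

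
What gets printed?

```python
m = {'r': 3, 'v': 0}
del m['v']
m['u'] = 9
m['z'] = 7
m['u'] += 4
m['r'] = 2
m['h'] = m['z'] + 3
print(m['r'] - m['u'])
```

del 'v' → {'r': 3}
m['u'] = 9 → {'r': 3, 'u': 9}
m['z'] = 7 → {'r': 3, 'u': 9, 'z': 7}
m['u'] = 9+4 = 13 → {'r': 3, 'u': 13, 'z': 7}
m['r'] = 2 → {'r': 2, 'u': 13, 'z': 7}
m['h'] = m['z']+3 = 10 → {'r': 2, 'u': 13, 'z': 7, 'h': 10}
m['r']-m['u'] = 2-13 = -11

-11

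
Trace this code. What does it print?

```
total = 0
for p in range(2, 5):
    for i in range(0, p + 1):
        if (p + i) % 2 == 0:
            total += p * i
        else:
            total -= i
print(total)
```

33

p=2,i=0: even sum, total = 0+0 = 0
p=2,i=1: odd sum, total = 0-1 = -1
p=2,i=2: even sum, total = (-1)+4 = 3
p=3,i=0: odd sum, total = 3-0 = 3
p=3,i=1: even sum, total = 3+3 = 6
p=3,i=2: odd sum, total = 6-2 = 4
p=3,i=3: even sum, total = 4+9 = 13
p=4,i=0: even sum, total = 13+0 = 13
p=4,i=1: odd sum, total = 13-1 = 12
p=4,i=2: even sum, total = 12+8 = 20
p=4,i=3: odd sum, total = 20-3 = 17
p=4,i=4: even sum, total = 17+16 = 33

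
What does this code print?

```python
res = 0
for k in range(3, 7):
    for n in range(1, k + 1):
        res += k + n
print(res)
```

138

k=3,n=1: res = 0+4 = 4
k=3,n=2: res = 4+5 = 9
k=3,n=3: res = 9+6 = 15
k=4,n=1: res = 15+5 = 20
k=4,n=2: res = 20+6 = 26
k=4,n=3: res = 26+7 = 33
k=4,n=4: res = 33+8 = 41
k=5,n=1: res = 41+6 = 47
k=5,n=2: res = 47+7 = 54
k=5,n=3: res = 54+8 = 62
k=5,n=4: res = 62+9 = 71
k=5,n=5: res = 71+10 = 81
k=6,n=1: res = 81+7 = 88
k=6,n=2: res = 88+8 = 96
k=6,n=3: res = 96+9 = 105
k=6,n=4: res = 105+10 = 115
k=6,n=5: res = 115+11 = 126
k=6,n=6: res = 126+12 = 138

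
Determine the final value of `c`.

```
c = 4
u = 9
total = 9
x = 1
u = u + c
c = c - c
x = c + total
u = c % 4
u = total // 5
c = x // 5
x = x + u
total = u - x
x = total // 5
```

1

u = 9+4 = 13
c = 4-4 = 0
x = 0+9 = 9
u = 0%4 = 0
u = 9//5 = 1
c = 9//5 = 1
x = 9+1 = 10
total = 1-10 = -9
x = (-9)//5 = -2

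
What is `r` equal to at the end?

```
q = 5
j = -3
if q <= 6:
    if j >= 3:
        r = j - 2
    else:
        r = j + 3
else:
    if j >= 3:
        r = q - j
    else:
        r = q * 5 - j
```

0

q=5, j=-3
q <= 6 is True; j >= 3 is False
→ r = j + 3 = 0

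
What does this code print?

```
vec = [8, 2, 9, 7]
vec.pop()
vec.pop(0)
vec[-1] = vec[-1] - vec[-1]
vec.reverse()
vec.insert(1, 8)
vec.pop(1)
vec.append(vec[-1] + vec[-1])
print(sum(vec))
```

pop() removes 7 → [8, 2, 9]
pop(0) removes 8 → [2, 9]
vec[-1] = vec[-1]-vec[-1] = 9-9 = 0 → [2, 0]
reverse → [0, 2]
insert 8 at 1 → [0, 8, 2]
pop(1) removes 8 → [0, 2]
append vec[-1]+vec[-1] = 2+2 = 4 → [0, 2, 4]
sum = 6

6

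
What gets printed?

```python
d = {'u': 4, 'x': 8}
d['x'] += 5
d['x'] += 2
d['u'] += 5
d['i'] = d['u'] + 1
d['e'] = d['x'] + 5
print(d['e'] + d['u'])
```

d['x'] = 8+5 = 13 → {'u': 4, 'x': 13}
d['x'] = 13+2 = 15 → {'u': 4, 'x': 15}
d['u'] = 4+5 = 9 → {'u': 9, 'x': 15}
d['i'] = d['u']+1 = 10 → {'u': 9, 'x': 15, 'i': 10}
d['e'] = d['x']+5 = 20 → {'u': 9, 'x': 15, 'i': 10, 'e': 20}
d['e']+d['u'] = 20+9 = 29

29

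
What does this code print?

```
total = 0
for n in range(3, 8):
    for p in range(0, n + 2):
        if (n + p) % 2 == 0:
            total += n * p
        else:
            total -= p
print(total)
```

n=3,p=0: odd sum, total = 0-0 = 0
n=3,p=1: even sum, total = 0+3 = 3
n=3,p=2: odd sum, total = 3-2 = 1
n=3,p=3: even sum, total = 1+9 = 10
n=3,p=4: odd sum, total = 10-4 = 6
n=4,p=0: even sum, total = 6+0 = 6
n=4,p=1: odd sum, total = 6-1 = 5
n=4,p=2: even sum, total = 5+8 = 13
n=4,p=3: odd sum, total = 13-3 = 10
n=4,p=4: even sum, total = 10+16 = 26
n=4,p=5: odd sum, total = 26-5 = 21
n=5,p=0: odd sum, total = 21-0 = 21
n=5,p=1: even sum, total = 21+5 = 26
n=5,p=2: odd sum, total = 26-2 = 24
n=5,p=3: even sum, total = 24+15 = 39
n=5,p=4: odd sum, total = 39-4 = 35
n=5,p=5: even sum, total = 35+25 = 60
n=5,p=6: odd sum, total = 60-6 = 54
n=6,p=0: even sum, total = 54+0 = 54
n=6,p=1: odd sum, total = 54-1 = 53
n=6,p=2: even sum, total = 53+12 = 65
n=6,p=3: odd sum, total = 65-3 = 62
n=6,p=4: even sum, total = 62+24 = 86
n=6,p=5: odd sum, total = 86-5 = 81
n=6,p=6: even sum, total = 81+36 = 117
n=6,p=7: odd sum, total = 117-7 = 110
n=7,p=0: odd sum, total = 110-0 = 110
n=7,p=1: even sum, total = 110+7 = 117
n=7,p=2: odd sum, total = 117-2 = 115
n=7,p=3: even sum, total = 115+21 = 136
n=7,p=4: odd sum, total = 136-4 = 132
n=7,p=5: even sum, total = 132+35 = 167
n=7,p=6: odd sum, total = 167-6 = 161
n=7,p=7: even sum, total = 161+49 = 210
n=7,p=8: odd sum, total = 210-8 = 202

202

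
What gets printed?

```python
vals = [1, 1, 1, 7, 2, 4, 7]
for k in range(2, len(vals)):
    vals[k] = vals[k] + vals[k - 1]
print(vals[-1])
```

k=2: vals[2] = 1+1 = 2 → [1, 1, 2, 7, 2, 4, 7]
k=3: vals[3] = 7+2 = 9 → [1, 1, 2, 9, 2, 4, 7]
k=4: vals[4] = 2+9 = 11 → [1, 1, 2, 9, 11, 4, 7]
k=5: vals[5] = 4+11 = 15 → [1, 1, 2, 9, 11, 15, 7]
k=6: vals[6] = 7+15 = 22 → [1, 1, 2, 9, 11, 15, 22]

22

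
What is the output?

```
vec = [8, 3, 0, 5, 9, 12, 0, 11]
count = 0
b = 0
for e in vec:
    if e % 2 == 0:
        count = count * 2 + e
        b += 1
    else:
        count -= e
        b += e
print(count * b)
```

-96

e=8: even, count = 0*2+8 = 8; b=1
e=3: not even, count = 8-3 = 5; b=4
e=0: even, count = 5*2+0 = 10; b=5
e=5: not even, count = 10-5 = 5; b=10
e=9: not even, count = 5-9 = -4; b=19
e=12: even, count = (-4)*2+12 = 4; b=20
e=0: even, count = 4*2+0 = 8; b=21
e=11: not even, count = 8-11 = -3; b=32
count*b = (-3)*32 = -96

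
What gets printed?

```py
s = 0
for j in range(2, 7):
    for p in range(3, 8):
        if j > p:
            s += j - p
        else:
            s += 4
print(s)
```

86

j=2,p=3: not 2>3, s = 0+4 = 4
j=2,p=4: not 2>4, s = 4+4 = 8
j=2,p=5: not 2>5, s = 8+4 = 12
j=2,p=6: not 2>6, s = 12+4 = 16
j=2,p=7: not 2>7, s = 16+4 = 20
j=3,p=3: not 3>3, s = 20+4 = 24
j=3,p=4: not 3>4, s = 24+4 = 28
j=3,p=5: not 3>5, s = 28+4 = 32
j=3,p=6: not 3>6, s = 32+4 = 36
j=3,p=7: not 3>7, s = 36+4 = 40
j=4,p=3: 4>3, s = 40+1 = 41
j=4,p=4: not 4>4, s = 41+4 = 45
j=4,p=5: not 4>5, s = 45+4 = 49
j=4,p=6: not 4>6, s = 49+4 = 53
j=4,p=7: not 4>7, s = 53+4 = 57
j=5,p=3: 5>3, s = 57+2 = 59
j=5,p=4: 5>4, s = 59+1 = 60
j=5,p=5: not 5>5, s = 60+4 = 64
j=5,p=6: not 5>6, s = 64+4 = 68
j=5,p=7: not 5>7, s = 68+4 = 72
j=6,p=3: 6>3, s = 72+3 = 75
j=6,p=4: 6>4, s = 75+2 = 77
j=6,p=5: 6>5, s = 77+1 = 78
j=6,p=6: not 6>6, s = 78+4 = 82
j=6,p=7: not 6>7, s = 82+4 = 86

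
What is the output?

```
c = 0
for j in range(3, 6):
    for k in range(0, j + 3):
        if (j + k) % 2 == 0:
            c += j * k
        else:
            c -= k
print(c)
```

j=3,k=0: odd sum, c = 0-0 = 0
j=3,k=1: even sum, c = 0+3 = 3
j=3,k=2: odd sum, c = 3-2 = 1
j=3,k=3: even sum, c = 1+9 = 10
j=3,k=4: odd sum, c = 10-4 = 6
j=3,k=5: even sum, c = 6+15 = 21
j=4,k=0: even sum, c = 21+0 = 21
j=4,k=1: odd sum, c = 21-1 = 20
j=4,k=2: even sum, c = 20+8 = 28
j=4,k=3: odd sum, c = 28-3 = 25
j=4,k=4: even sum, c = 25+16 = 41
j=4,k=5: odd sum, c = 41-5 = 36
j=4,k=6: even sum, c = 36+24 = 60
j=5,k=0: odd sum, c = 60-0 = 60
j=5,k=1: even sum, c = 60+5 = 65
j=5,k=2: odd sum, c = 65-2 = 63
j=5,k=3: even sum, c = 63+15 = 78
j=5,k=4: odd sum, c = 78-4 = 74
j=5,k=5: even sum, c = 74+25 = 99
j=5,k=6: odd sum, c = 99-6 = 93
j=5,k=7: even sum, c = 93+35 = 128

128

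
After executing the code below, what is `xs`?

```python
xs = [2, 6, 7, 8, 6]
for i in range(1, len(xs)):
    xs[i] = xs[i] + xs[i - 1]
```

[2, 8, 15, 23, 29]

i=1: xs[1] = 6+2 = 8 → [2, 8, 7, 8, 6]
i=2: xs[2] = 7+8 = 15 → [2, 8, 15, 8, 6]
i=3: xs[3] = 8+15 = 23 → [2, 8, 15, 23, 6]
i=4: xs[4] = 6+23 = 29 → [2, 8, 15, 23, 29]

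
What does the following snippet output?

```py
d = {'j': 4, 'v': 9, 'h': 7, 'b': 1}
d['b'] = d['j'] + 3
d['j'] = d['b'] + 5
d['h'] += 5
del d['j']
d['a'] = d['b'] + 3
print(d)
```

{'v': 9, 'h': 12, 'b': 7, 'a': 10}

d['b'] = d['j']+3 = 7 → {'j': 4, 'v': 9, 'h': 7, 'b': 7}
d['j'] = d['b']+5 = 12 → {'j': 12, 'v': 9, 'h': 7, 'b': 7}
d['h'] = 7+5 = 12 → {'j': 12, 'v': 9, 'h': 12, 'b': 7}
del 'j' → {'v': 9, 'h': 12, 'b': 7}
d['a'] = d['b']+3 = 10 → {'v': 9, 'h': 12, 'b': 7, 'a': 10}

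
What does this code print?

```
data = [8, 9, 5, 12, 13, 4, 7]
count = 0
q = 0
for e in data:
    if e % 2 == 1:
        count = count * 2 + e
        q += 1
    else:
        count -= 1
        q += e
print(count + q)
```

e=8: not odd, count = 0-1 = -1; q=8
e=9: odd, count = (-1)*2+9 = 7; q=9
e=5: odd, count = 7*2+5 = 19; q=10
e=12: not odd, count = 19-1 = 18; q=22
e=13: odd, count = 18*2+13 = 49; q=23
e=4: not odd, count = 49-1 = 48; q=27
e=7: odd, count = 48*2+7 = 103; q=28
count+q = 103+28 = 131

131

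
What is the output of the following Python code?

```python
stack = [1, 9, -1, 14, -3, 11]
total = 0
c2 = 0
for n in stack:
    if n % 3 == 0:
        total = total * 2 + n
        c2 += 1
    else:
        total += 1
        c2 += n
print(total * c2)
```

648

n=1: not %3==0, total = 0+1 = 1; c2=1
n=9: %3==0, total = 1*2+9 = 11; c2=2
n=-1: not %3==0, total = 11+1 = 12; c2=1
n=14: not %3==0, total = 12+1 = 13; c2=15
n=-3: %3==0, total = 13*2+(-3) = 23; c2=16
n=11: not %3==0, total = 23+1 = 24; c2=27
total*c2 = 24*27 = 648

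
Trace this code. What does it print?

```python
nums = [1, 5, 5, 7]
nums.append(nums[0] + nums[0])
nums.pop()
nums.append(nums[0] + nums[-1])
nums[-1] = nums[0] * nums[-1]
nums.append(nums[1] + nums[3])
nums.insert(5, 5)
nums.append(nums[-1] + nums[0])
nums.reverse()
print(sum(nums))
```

56

append nums[0]+nums[0] = 1+1 = 2 → [1, 5, 5, 7, 2]
pop() removes 2 → [1, 5, 5, 7]
append nums[0]+nums[-1] = 1+7 = 8 → [1, 5, 5, 7, 8]
nums[-1] = nums[0]*nums[-1] = 1*8 = 8 → [1, 5, 5, 7, 8]
append nums[1]+nums[3] = 5+7 = 12 → [1, 5, 5, 7, 8, 12]
insert 5 at 5 → [1, 5, 5, 7, 8, 5, 12]
append nums[-1]+nums[0] = 12+1 = 13 → [1, 5, 5, 7, 8, 5, 12, 13]
reverse → [13, 12, 5, 8, 7, 5, 5, 1]
sum = 56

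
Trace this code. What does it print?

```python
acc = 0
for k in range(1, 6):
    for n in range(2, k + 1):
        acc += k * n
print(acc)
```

k=2,n=2: acc = 0+4 = 4
k=3,n=2: acc = 4+6 = 10
k=3,n=3: acc = 10+9 = 19
k=4,n=2: acc = 19+8 = 27
k=4,n=3: acc = 27+12 = 39
k=4,n=4: acc = 39+16 = 55
k=5,n=2: acc = 55+10 = 65
k=5,n=3: acc = 65+15 = 80
k=5,n=4: acc = 80+20 = 100
k=5,n=5: acc = 100+25 = 125

125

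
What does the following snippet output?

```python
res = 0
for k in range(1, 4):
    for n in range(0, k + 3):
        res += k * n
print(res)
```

k=1,n=0: res = 0+0 = 0
k=1,n=1: res = 0+1 = 1
k=1,n=2: res = 1+2 = 3
k=1,n=3: res = 3+3 = 6
k=2,n=0: res = 6+0 = 6
k=2,n=1: res = 6+2 = 8
k=2,n=2: res = 8+4 = 12
k=2,n=3: res = 12+6 = 18
k=2,n=4: res = 18+8 = 26
k=3,n=0: res = 26+0 = 26
k=3,n=1: res = 26+3 = 29
k=3,n=2: res = 29+6 = 35
k=3,n=3: res = 35+9 = 44
k=3,n=4: res = 44+12 = 56
k=3,n=5: res = 56+15 = 71

71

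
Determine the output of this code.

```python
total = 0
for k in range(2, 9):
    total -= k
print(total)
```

-35

k=2: total = 0-2 = -2
k=3: total = (-2)-3 = -5
k=4: total = (-5)-4 = -9
k=5: total = (-9)-5 = -14
k=6: total = (-14)-6 = -20
k=7: total = (-20)-7 = -27
k=8: total = (-27)-8 = -35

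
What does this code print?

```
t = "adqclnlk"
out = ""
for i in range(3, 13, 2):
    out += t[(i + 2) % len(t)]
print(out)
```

nkdcn

i=3: add t[5]='n' → 'n'
i=5: add t[7]='k' → 'nk'
i=7: add t[1]='d' → 'nkd'
i=9: add t[3]='c' → 'nkdc'
i=11: add t[5]='n' → 'nkdcn'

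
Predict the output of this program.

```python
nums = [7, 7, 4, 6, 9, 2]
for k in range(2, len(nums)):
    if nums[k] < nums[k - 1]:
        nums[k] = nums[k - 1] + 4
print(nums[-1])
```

23

k=2: 4<7, nums[2] = 7+4 = 11 → [7, 7, 11, 6, 9, 2]
k=3: 6<11, nums[3] = 11+4 = 15 → [7, 7, 11, 15, 9, 2]
k=4: 9<15, nums[4] = 15+4 = 19 → [7, 7, 11, 15, 19, 2]
k=5: 2<19, nums[5] = 19+4 = 23 → [7, 7, 11, 15, 19, 23]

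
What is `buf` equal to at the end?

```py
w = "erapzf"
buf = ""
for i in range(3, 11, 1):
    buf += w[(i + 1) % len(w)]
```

'zferapzf'

i=3: add w[4]='z' → 'z'
i=4: add w[5]='f' → 'zf'
i=5: add w[0]='e' → 'zfe'
i=6: add w[1]='r' → 'zfer'
i=7: add w[2]='a' → 'zfera'
i=8: add w[3]='p' → 'zferap'
i=9: add w[4]='z' → 'zferapz'
i=10: add w[5]='f' → 'zferapzf'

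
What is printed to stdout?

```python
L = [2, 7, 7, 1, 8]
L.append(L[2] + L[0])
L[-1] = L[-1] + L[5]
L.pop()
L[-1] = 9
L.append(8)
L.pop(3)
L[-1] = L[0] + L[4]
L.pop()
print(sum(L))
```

append L[2]+L[0] = 7+2 = 9 → [2, 7, 7, 1, 8, 9]
L[-1] = L[-1]+L[5] = 9+9 = 18 → [2, 7, 7, 1, 8, 18]
pop() removes 18 → [2, 7, 7, 1, 8]
L[-1] = 9 → [2, 7, 7, 1, 9]
append 8 → [2, 7, 7, 1, 9, 8]
pop(3) removes 1 → [2, 7, 7, 9, 8]
L[-1] = L[0]+L[4] = 2+8 = 10 → [2, 7, 7, 9, 10]
pop() removes 10 → [2, 7, 7, 9]
sum = 25

25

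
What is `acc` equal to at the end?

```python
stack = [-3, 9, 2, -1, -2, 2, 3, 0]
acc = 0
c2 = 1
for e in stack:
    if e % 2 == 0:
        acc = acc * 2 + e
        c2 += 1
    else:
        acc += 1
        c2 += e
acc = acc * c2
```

702

e=-3: not even, acc = 0+1 = 1; c2=-2
e=9: not even, acc = 1+1 = 2; c2=7
e=2: even, acc = 2*2+2 = 6; c2=8
e=-1: not even, acc = 6+1 = 7; c2=7
e=-2: even, acc = 7*2+(-2) = 12; c2=8
e=2: even, acc = 12*2+2 = 26; c2=9
e=3: not even, acc = 26+1 = 27; c2=12
e=0: even, acc = 27*2+0 = 54; c2=13
acc*c2 = 54*13 = 702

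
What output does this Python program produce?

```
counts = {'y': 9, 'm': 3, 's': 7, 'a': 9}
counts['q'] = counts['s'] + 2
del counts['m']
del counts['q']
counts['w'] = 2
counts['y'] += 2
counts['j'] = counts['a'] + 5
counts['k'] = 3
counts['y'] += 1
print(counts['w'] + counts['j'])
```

16

counts['q'] = counts['s']+2 = 9 → {'y': 9, 'm': 3, 's': 7, 'a': 9, 'q': 9}
del 'm' → {'y': 9, 's': 7, 'a': 9, 'q': 9}
del 'q' → {'y': 9, 's': 7, 'a': 9}
counts['w'] = 2 → {'y': 9, 's': 7, 'a': 9, 'w': 2}
counts['y'] = 9+2 = 11 → {'y': 11, 's': 7, 'a': 9, 'w': 2}
counts['j'] = counts['a']+5 = 14 → {'y': 11, 's': 7, 'a': 9, 'w': 2, 'j': 14}
counts['k'] = 3 → {'y': 11, 's': 7, 'a': 9, 'w': 2, 'j': 14, 'k': 3}
counts['y'] = 11+1 = 12 → {'y': 12, 's': 7, 'a': 9, 'w': 2, 'j': 14, 'k': 3}
counts['w']+counts['j'] = 2+14 = 16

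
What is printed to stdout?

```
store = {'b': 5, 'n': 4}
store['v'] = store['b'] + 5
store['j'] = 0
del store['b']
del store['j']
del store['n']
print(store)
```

store['v'] = store['b']+5 = 10 → {'b': 5, 'n': 4, 'v': 10}
store['j'] = 0 → {'b': 5, 'n': 4, 'v': 10, 'j': 0}
del 'b' → {'n': 4, 'v': 10, 'j': 0}
del 'j' → {'n': 4, 'v': 10}
del 'n' → {'v': 10}

{'v': 10}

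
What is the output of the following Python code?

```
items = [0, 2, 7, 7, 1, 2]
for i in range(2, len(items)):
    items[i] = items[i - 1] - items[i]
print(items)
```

i=2: items[2] = 2-7 = -5 → [0, 2, -5, 7, 1, 2]
i=3: items[3] = (-5)-7 = -12 → [0, 2, -5, -12, 1, 2]
i=4: items[4] = (-12)-1 = -13 → [0, 2, -5, -12, -13, 2]
i=5: items[5] = (-13)-2 = -15 → [0, 2, -5, -12, -13, -15]

[0, 2, -5, -12, -13, -15]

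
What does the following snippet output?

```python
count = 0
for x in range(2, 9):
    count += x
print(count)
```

35

x=2: count = 0+2 = 2
x=3: count = 2+3 = 5
x=4: count = 5+4 = 9
x=5: count = 9+5 = 14
x=6: count = 14+6 = 20
x=7: count = 20+7 = 27
x=8: count = 27+8 = 35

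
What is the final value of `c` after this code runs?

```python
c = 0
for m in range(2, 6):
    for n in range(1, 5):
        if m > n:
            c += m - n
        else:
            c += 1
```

m=2,n=1: 2>1, c = 0+1 = 1
m=2,n=2: not 2>2, c = 1+1 = 2
m=2,n=3: not 2>3, c = 2+1 = 3
m=2,n=4: not 2>4, c = 3+1 = 4
m=3,n=1: 3>1, c = 4+2 = 6
m=3,n=2: 3>2, c = 6+1 = 7
m=3,n=3: not 3>3, c = 7+1 = 8
m=3,n=4: not 3>4, c = 8+1 = 9
m=4,n=1: 4>1, c = 9+3 = 12
m=4,n=2: 4>2, c = 12+2 = 14
m=4,n=3: 4>3, c = 14+1 = 15
m=4,n=4: not 4>4, c = 15+1 = 16
m=5,n=1: 5>1, c = 16+4 = 20
m=5,n=2: 5>2, c = 20+3 = 23
m=5,n=3: 5>3, c = 23+2 = 25
m=5,n=4: 5>4, c = 25+1 = 26

26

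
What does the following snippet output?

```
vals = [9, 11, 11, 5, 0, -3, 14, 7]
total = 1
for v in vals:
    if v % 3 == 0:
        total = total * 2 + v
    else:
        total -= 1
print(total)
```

v=9: %3==0, total = 1*2+9 = 11
v=11: not %3==0, total = 11-1 = 10
v=11: not %3==0, total = 10-1 = 9
v=5: not %3==0, total = 9-1 = 8
v=0: %3==0, total = 8*2+0 = 16
v=-3: %3==0, total = 16*2+(-3) = 29
v=14: not %3==0, total = 29-1 = 28
v=7: not %3==0, total = 28-1 = 27

27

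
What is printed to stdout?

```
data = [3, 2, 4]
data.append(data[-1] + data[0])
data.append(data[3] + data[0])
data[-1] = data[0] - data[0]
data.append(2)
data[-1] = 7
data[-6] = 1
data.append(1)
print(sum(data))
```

22

append data[-1]+data[0] = 4+3 = 7 → [3, 2, 4, 7]
append data[3]+data[0] = 7+3 = 10 → [3, 2, 4, 7, 10]
data[-1] = data[0]-data[0] = 3-3 = 0 → [3, 2, 4, 7, 0]
append 2 → [3, 2, 4, 7, 0, 2]
data[-1] = 7 → [3, 2, 4, 7, 0, 7]
data[-6] = 1 → [1, 2, 4, 7, 0, 7]
append 1 → [1, 2, 4, 7, 0, 7, 1]
sum = 22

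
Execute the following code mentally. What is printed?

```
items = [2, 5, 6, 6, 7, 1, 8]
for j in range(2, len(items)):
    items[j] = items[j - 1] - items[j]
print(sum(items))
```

-53

j=2: items[2] = 5-6 = -1 → [2, 5, -1, 6, 7, 1, 8]
j=3: items[3] = (-1)-6 = -7 → [2, 5, -1, -7, 7, 1, 8]
j=4: items[4] = (-7)-7 = -14 → [2, 5, -1, -7, -14, 1, 8]
j=5: items[5] = (-14)-1 = -15 → [2, 5, -1, -7, -14, -15, 8]
j=6: items[6] = (-15)-8 = -23 → [2, 5, -1, -7, -14, -15, -23]
sum = -53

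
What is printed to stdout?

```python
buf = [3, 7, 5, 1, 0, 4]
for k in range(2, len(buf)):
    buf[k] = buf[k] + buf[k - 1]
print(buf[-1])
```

17

k=2: buf[2] = 5+7 = 12 → [3, 7, 12, 1, 0, 4]
k=3: buf[3] = 1+12 = 13 → [3, 7, 12, 13, 0, 4]
k=4: buf[4] = 0+13 = 13 → [3, 7, 12, 13, 13, 4]
k=5: buf[5] = 4+13 = 17 → [3, 7, 12, 13, 13, 17]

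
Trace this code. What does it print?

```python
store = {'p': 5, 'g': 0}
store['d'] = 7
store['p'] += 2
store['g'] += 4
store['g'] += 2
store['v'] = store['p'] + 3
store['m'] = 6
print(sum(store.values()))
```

store['d'] = 7 → {'p': 5, 'g': 0, 'd': 7}
store['p'] = 5+2 = 7 → {'p': 7, 'g': 0, 'd': 7}
store['g'] = 0+4 = 4 → {'p': 7, 'g': 4, 'd': 7}
store['g'] = 4+2 = 6 → {'p': 7, 'g': 6, 'd': 7}
store['v'] = store['p']+3 = 10 → {'p': 7, 'g': 6, 'd': 7, 'v': 10}
store['m'] = 6 → {'p': 7, 'g': 6, 'd': 7, 'v': 10, 'm': 6}
sum of values = 36

36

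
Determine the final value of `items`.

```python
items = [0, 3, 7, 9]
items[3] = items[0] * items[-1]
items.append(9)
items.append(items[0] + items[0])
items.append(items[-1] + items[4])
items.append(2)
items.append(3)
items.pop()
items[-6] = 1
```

items[3] = items[0]*items[-1] = 0*9 = 0 → [0, 3, 7, 0]
append 9 → [0, 3, 7, 0, 9]
append items[0]+items[0] = 0+0 = 0 → [0, 3, 7, 0, 9, 0]
append items[-1]+items[4] = 0+9 = 9 → [0, 3, 7, 0, 9, 0, 9]
append 2 → [0, 3, 7, 0, 9, 0, 9, 2]
append 3 → [0, 3, 7, 0, 9, 0, 9, 2, 3]
pop() removes 3 → [0, 3, 7, 0, 9, 0, 9, 2]
items[-6] = 1 → [0, 3, 1, 0, 9, 0, 9, 2]

[0, 3, 1, 0, 9, 0, 9, 2]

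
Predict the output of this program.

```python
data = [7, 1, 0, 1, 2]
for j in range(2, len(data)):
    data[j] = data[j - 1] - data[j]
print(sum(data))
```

j=2: data[2] = 1-0 = 1 → [7, 1, 1, 1, 2]
j=3: data[3] = 1-1 = 0 → [7, 1, 1, 0, 2]
j=4: data[4] = 0-2 = -2 → [7, 1, 1, 0, -2]
sum = 7

7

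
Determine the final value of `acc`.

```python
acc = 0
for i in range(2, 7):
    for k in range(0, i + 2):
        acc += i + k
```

210

i=2,k=0: acc = 0+2 = 2
i=2,k=1: acc = 2+3 = 5
i=2,k=2: acc = 5+4 = 9
i=2,k=3: acc = 9+5 = 14
i=3,k=0: acc = 14+3 = 17
i=3,k=1: acc = 17+4 = 21
i=3,k=2: acc = 21+5 = 26
i=3,k=3: acc = 26+6 = 32
i=3,k=4: acc = 32+7 = 39
i=4,k=0: acc = 39+4 = 43
i=4,k=1: acc = 43+5 = 48
i=4,k=2: acc = 48+6 = 54
i=4,k=3: acc = 54+7 = 61
i=4,k=4: acc = 61+8 = 69
i=4,k=5: acc = 69+9 = 78
i=5,k=0: acc = 78+5 = 83
i=5,k=1: acc = 83+6 = 89
i=5,k=2: acc = 89+7 = 96
i=5,k=3: acc = 96+8 = 104
i=5,k=4: acc = 104+9 = 113
i=5,k=5: acc = 113+10 = 123
i=5,k=6: acc = 123+11 = 134
i=6,k=0: acc = 134+6 = 140
i=6,k=1: acc = 140+7 = 147
i=6,k=2: acc = 147+8 = 155
i=6,k=3: acc = 155+9 = 164
i=6,k=4: acc = 164+10 = 174
i=6,k=5: acc = 174+11 = 185
i=6,k=6: acc = 185+12 = 197
i=6,k=7: acc = 197+13 = 210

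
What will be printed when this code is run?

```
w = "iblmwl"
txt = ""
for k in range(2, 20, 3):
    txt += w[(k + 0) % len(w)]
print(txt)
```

k=2: add w[2]='l' → 'l'
k=5: add w[5]='l' → 'll'
k=8: add w[2]='l' → 'lll'
k=11: add w[5]='l' → 'llll'
k=14: add w[2]='l' → 'lllll'
k=17: add w[5]='l' → 'llllll'

llllll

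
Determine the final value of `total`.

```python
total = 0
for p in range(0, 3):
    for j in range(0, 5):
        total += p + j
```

45

p=0,j=0: total = 0+0 = 0
p=0,j=1: total = 0+1 = 1
p=0,j=2: total = 1+2 = 3
p=0,j=3: total = 3+3 = 6
p=0,j=4: total = 6+4 = 10
p=1,j=0: total = 10+1 = 11
p=1,j=1: total = 11+2 = 13
p=1,j=2: total = 13+3 = 16
p=1,j=3: total = 16+4 = 20
p=1,j=4: total = 20+5 = 25
p=2,j=0: total = 25+2 = 27
p=2,j=1: total = 27+3 = 30
p=2,j=2: total = 30+4 = 34
p=2,j=3: total = 34+5 = 39
p=2,j=4: total = 39+6 = 45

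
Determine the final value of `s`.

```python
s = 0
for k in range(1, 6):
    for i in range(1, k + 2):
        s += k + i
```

k=1,i=1: s = 0+2 = 2
k=1,i=2: s = 2+3 = 5
k=2,i=1: s = 5+3 = 8
k=2,i=2: s = 8+4 = 12
k=2,i=3: s = 12+5 = 17
k=3,i=1: s = 17+4 = 21
k=3,i=2: s = 21+5 = 26
k=3,i=3: s = 26+6 = 32
k=3,i=4: s = 32+7 = 39
k=4,i=1: s = 39+5 = 44
k=4,i=2: s = 44+6 = 50
k=4,i=3: s = 50+7 = 57
k=4,i=4: s = 57+8 = 65
k=4,i=5: s = 65+9 = 74
k=5,i=1: s = 74+6 = 80
k=5,i=2: s = 80+7 = 87
k=5,i=3: s = 87+8 = 95
k=5,i=4: s = 95+9 = 104
k=5,i=5: s = 104+10 = 114
k=5,i=6: s = 114+11 = 125

125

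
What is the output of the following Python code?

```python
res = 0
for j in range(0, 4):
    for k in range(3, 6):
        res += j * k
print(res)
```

72

j=0,k=3: res = 0+0 = 0
j=0,k=4: res = 0+0 = 0
j=0,k=5: res = 0+0 = 0
j=1,k=3: res = 0+3 = 3
j=1,k=4: res = 3+4 = 7
j=1,k=5: res = 7+5 = 12
j=2,k=3: res = 12+6 = 18
j=2,k=4: res = 18+8 = 26
j=2,k=5: res = 26+10 = 36
j=3,k=3: res = 36+9 = 45
j=3,k=4: res = 45+12 = 57
j=3,k=5: res = 57+15 = 72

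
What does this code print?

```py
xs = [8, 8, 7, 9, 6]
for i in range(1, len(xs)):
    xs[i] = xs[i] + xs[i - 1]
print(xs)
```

i=1: xs[1] = 8+8 = 16 → [8, 16, 7, 9, 6]
i=2: xs[2] = 7+16 = 23 → [8, 16, 23, 9, 6]
i=3: xs[3] = 9+23 = 32 → [8, 16, 23, 32, 6]
i=4: xs[4] = 6+32 = 38 → [8, 16, 23, 32, 38]

[8, 16, 23, 32, 38]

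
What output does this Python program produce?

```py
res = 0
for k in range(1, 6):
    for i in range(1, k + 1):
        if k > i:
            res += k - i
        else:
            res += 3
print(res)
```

k=1,i=1: not 1>1, res = 0+3 = 3
k=2,i=1: 2>1, res = 3+1 = 4
k=2,i=2: not 2>2, res = 4+3 = 7
k=3,i=1: 3>1, res = 7+2 = 9
k=3,i=2: 3>2, res = 9+1 = 10
k=3,i=3: not 3>3, res = 10+3 = 13
k=4,i=1: 4>1, res = 13+3 = 16
k=4,i=2: 4>2, res = 16+2 = 18
k=4,i=3: 4>3, res = 18+1 = 19
k=4,i=4: not 4>4, res = 19+3 = 22
k=5,i=1: 5>1, res = 22+4 = 26
k=5,i=2: 5>2, res = 26+3 = 29
k=5,i=3: 5>3, res = 29+2 = 31
k=5,i=4: 5>4, res = 31+1 = 32
k=5,i=5: not 5>5, res = 32+3 = 35

35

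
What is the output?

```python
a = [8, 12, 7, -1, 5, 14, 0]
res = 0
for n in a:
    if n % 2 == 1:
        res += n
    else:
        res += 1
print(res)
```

n=8: not odd, res = 0+1 = 1
n=12: not odd, res = 1+1 = 2
n=7: odd, res = 2+7 = 9
n=-1: odd, res = 9+(-1) = 8
n=5: odd, res = 8+5 = 13
n=14: not odd, res = 13+1 = 14
n=0: not odd, res = 14+1 = 15

15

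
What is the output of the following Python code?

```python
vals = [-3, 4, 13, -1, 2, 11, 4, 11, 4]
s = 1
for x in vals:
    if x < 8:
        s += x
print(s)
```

x=-3: <8, s = 1+(-3) = -2
x=4: <8, s = (-2)+4 = 2
x=13: not <8
x=-1: <8, s = 2+(-1) = 1
x=2: <8, s = 1+2 = 3
x=11: not <8
x=4: <8, s = 3+4 = 7
x=11: not <8
x=4: <8, s = 7+4 = 11

11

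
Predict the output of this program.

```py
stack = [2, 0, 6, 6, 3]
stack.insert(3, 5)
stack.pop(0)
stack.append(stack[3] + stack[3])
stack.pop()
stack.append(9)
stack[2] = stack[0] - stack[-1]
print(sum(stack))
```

insert 5 at 3 → [2, 0, 6, 5, 6, 3]
pop(0) removes 2 → [0, 6, 5, 6, 3]
append stack[3]+stack[3] = 6+6 = 12 → [0, 6, 5, 6, 3, 12]
pop() removes 12 → [0, 6, 5, 6, 3]
append 9 → [0, 6, 5, 6, 3, 9]
stack[2] = stack[0]-stack[-1] = 0-9 = -9 → [0, 6, -9, 6, 3, 9]
sum = 15

15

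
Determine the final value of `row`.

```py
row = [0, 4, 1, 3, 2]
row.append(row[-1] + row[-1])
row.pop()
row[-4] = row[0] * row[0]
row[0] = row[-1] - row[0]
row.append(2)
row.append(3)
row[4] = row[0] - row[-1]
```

[2, 0, 1, 3, -1, 2, 3]

append row[-1]+row[-1] = 2+2 = 4 → [0, 4, 1, 3, 2, 4]
pop() removes 4 → [0, 4, 1, 3, 2]
row[-4] = row[0]*row[0] = 0*0 = 0 → [0, 0, 1, 3, 2]
row[0] = row[-1]-row[0] = 2-0 = 2 → [2, 0, 1, 3, 2]
append 2 → [2, 0, 1, 3, 2, 2]
append 3 → [2, 0, 1, 3, 2, 2, 3]
row[4] = row[0]-row[-1] = 2-3 = -1 → [2, 0, 1, 3, -1, 2, 3]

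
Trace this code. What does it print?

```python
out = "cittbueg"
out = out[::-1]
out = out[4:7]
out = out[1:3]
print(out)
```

ti

reverse → 'geubttic'
slice [4:7] → 'tti'
slice [1:3] → 'ti'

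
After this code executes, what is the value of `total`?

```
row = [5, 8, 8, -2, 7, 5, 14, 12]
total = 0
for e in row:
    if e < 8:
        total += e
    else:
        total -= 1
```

11

e=5: <8, total = 0+5 = 5
e=8: not <8, total = 5-1 = 4
e=8: not <8, total = 4-1 = 3
e=-2: <8, total = 3+(-2) = 1
e=7: <8, total = 1+7 = 8
e=5: <8, total = 8+5 = 13
e=14: not <8, total = 13-1 = 12
e=12: not <8, total = 12-1 = 11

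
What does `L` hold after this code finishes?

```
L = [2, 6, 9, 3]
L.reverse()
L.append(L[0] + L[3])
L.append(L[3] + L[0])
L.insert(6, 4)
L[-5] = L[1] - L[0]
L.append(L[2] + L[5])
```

reverse → [3, 9, 6, 2]
append L[0]+L[3] = 3+2 = 5 → [3, 9, 6, 2, 5]
append L[3]+L[0] = 2+3 = 5 → [3, 9, 6, 2, 5, 5]
insert 4 at 6 → [3, 9, 6, 2, 5, 5, 4]
L[-5] = L[1]-L[0] = 9-3 = 6 → [3, 9, 6, 2, 5, 5, 4]
append L[2]+L[5] = 6+5 = 11 → [3, 9, 6, 2, 5, 5, 4, 11]

[3, 9, 6, 2, 5, 5, 4, 11]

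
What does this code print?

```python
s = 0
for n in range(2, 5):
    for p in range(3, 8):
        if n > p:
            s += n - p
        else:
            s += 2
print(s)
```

29

n=2,p=3: not 2>3, s = 0+2 = 2
n=2,p=4: not 2>4, s = 2+2 = 4
n=2,p=5: not 2>5, s = 4+2 = 6
n=2,p=6: not 2>6, s = 6+2 = 8
n=2,p=7: not 2>7, s = 8+2 = 10
n=3,p=3: not 3>3, s = 10+2 = 12
n=3,p=4: not 3>4, s = 12+2 = 14
n=3,p=5: not 3>5, s = 14+2 = 16
n=3,p=6: not 3>6, s = 16+2 = 18
n=3,p=7: not 3>7, s = 18+2 = 20
n=4,p=3: 4>3, s = 20+1 = 21
n=4,p=4: not 4>4, s = 21+2 = 23
n=4,p=5: not 4>5, s = 23+2 = 25
n=4,p=6: not 4>6, s = 25+2 = 27
n=4,p=7: not 4>7, s = 27+2 = 29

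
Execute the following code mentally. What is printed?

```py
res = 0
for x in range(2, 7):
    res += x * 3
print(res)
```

60

x=2: res = 0+2*3 = 6
x=3: res = 6+3*3 = 15
x=4: res = 15+4*3 = 27
x=5: res = 27+5*3 = 42
x=6: res = 42+6*3 = 60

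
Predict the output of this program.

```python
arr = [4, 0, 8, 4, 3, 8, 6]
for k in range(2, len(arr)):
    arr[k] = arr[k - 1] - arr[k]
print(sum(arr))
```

-83

k=2: arr[2] = 0-8 = -8 → [4, 0, -8, 4, 3, 8, 6]
k=3: arr[3] = (-8)-4 = -12 → [4, 0, -8, -12, 3, 8, 6]
k=4: arr[4] = (-12)-3 = -15 → [4, 0, -8, -12, -15, 8, 6]
k=5: arr[5] = (-15)-8 = -23 → [4, 0, -8, -12, -15, -23, 6]
k=6: arr[6] = (-23)-6 = -29 → [4, 0, -8, -12, -15, -23, -29]
sum = -83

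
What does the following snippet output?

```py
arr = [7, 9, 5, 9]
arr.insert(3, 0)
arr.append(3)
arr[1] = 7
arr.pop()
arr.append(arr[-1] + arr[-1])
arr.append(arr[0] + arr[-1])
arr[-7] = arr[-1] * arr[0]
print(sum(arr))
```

insert 0 at 3 → [7, 9, 5, 0, 9]
append 3 → [7, 9, 5, 0, 9, 3]
arr[1] = 7 → [7, 7, 5, 0, 9, 3]
pop() removes 3 → [7, 7, 5, 0, 9]
append arr[-1]+arr[-1] = 9+9 = 18 → [7, 7, 5, 0, 9, 18]
append arr[0]+arr[-1] = 7+18 = 25 → [7, 7, 5, 0, 9, 18, 25]
arr[-7] = arr[-1]*arr[0] = 25*7 = 175 → [175, 7, 5, 0, 9, 18, 25]
sum = 239

239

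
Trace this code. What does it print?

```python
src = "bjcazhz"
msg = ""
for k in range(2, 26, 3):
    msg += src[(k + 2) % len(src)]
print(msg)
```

k=2: add src[4]='z' → 'z'
k=5: add src[0]='b' → 'zb'
k=8: add src[3]='a' → 'zba'
k=11: add src[6]='z' → 'zbaz'
k=14: add src[2]='c' → 'zbazc'
k=17: add src[5]='h' → 'zbazch'
k=20: add src[1]='j' → 'zbazchj'
k=23: add src[4]='z' → 'zbazchjz'

zbazchjz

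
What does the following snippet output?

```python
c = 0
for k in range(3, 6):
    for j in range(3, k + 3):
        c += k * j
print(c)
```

233

k=3,j=3: c = 0+9 = 9
k=3,j=4: c = 9+12 = 21
k=3,j=5: c = 21+15 = 36
k=4,j=3: c = 36+12 = 48
k=4,j=4: c = 48+16 = 64
k=4,j=5: c = 64+20 = 84
k=4,j=6: c = 84+24 = 108
k=5,j=3: c = 108+15 = 123
k=5,j=4: c = 123+20 = 143
k=5,j=5: c = 143+25 = 168
k=5,j=6: c = 168+30 = 198
k=5,j=7: c = 198+35 = 233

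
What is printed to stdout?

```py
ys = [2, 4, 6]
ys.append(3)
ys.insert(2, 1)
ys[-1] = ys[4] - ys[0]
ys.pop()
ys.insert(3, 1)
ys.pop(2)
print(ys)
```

[2, 4, 1, 6]

append 3 → [2, 4, 6, 3]
insert 1 at 2 → [2, 4, 1, 6, 3]
ys[-1] = ys[4]-ys[0] = 3-2 = 1 → [2, 4, 1, 6, 1]
pop() removes 1 → [2, 4, 1, 6]
insert 1 at 3 → [2, 4, 1, 1, 6]
pop(2) removes 1 → [2, 4, 1, 6]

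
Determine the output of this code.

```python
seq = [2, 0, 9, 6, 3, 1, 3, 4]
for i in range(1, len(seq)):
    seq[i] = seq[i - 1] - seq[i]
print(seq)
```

i=1: seq[1] = 2-0 = 2 → [2, 2, 9, 6, 3, 1, 3, 4]
i=2: seq[2] = 2-9 = -7 → [2, 2, -7, 6, 3, 1, 3, 4]
i=3: seq[3] = (-7)-6 = -13 → [2, 2, -7, -13, 3, 1, 3, 4]
i=4: seq[4] = (-13)-3 = -16 → [2, 2, -7, -13, -16, 1, 3, 4]
i=5: seq[5] = (-16)-1 = -17 → [2, 2, -7, -13, -16, -17, 3, 4]
i=6: seq[6] = (-17)-3 = -20 → [2, 2, -7, -13, -16, -17, -20, 4]
i=7: seq[7] = (-20)-4 = -24 → [2, 2, -7, -13, -16, -17, -20, -24]

[2, 2, -7, -13, -16, -17, -20, -24]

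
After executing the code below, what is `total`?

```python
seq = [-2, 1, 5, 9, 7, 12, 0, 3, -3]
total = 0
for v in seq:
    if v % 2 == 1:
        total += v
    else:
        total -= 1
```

19

v=-2: not odd, total = 0-1 = -1
v=1: odd, total = (-1)+1 = 0
v=5: odd, total = 0+5 = 5
v=9: odd, total = 5+9 = 14
v=7: odd, total = 14+7 = 21
v=12: not odd, total = 21-1 = 20
v=0: not odd, total = 20-1 = 19
v=3: odd, total = 19+3 = 22
v=-3: odd, total = 22+(-3) = 19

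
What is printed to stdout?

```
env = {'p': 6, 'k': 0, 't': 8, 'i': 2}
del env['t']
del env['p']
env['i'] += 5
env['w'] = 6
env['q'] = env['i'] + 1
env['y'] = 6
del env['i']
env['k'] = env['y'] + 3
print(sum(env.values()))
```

29

del 't' → {'p': 6, 'k': 0, 'i': 2}
del 'p' → {'k': 0, 'i': 2}
env['i'] = 2+5 = 7 → {'k': 0, 'i': 7}
env['w'] = 6 → {'k': 0, 'i': 7, 'w': 6}
env['q'] = env['i']+1 = 8 → {'k': 0, 'i': 7, 'w': 6, 'q': 8}
env['y'] = 6 → {'k': 0, 'i': 7, 'w': 6, 'q': 8, 'y': 6}
del 'i' → {'k': 0, 'w': 6, 'q': 8, 'y': 6}
env['k'] = env['y']+3 = 9 → {'k': 9, 'w': 6, 'q': 8, 'y': 6}
sum of values = 29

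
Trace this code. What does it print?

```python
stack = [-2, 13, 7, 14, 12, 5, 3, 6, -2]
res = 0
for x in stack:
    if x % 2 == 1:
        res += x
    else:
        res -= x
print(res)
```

0

x=-2: not odd, res = 0-(-2) = 2
x=13: odd, res = 2+13 = 15
x=7: odd, res = 15+7 = 22
x=14: not odd, res = 22-14 = 8
x=12: not odd, res = 8-12 = -4
x=5: odd, res = (-4)+5 = 1
x=3: odd, res = 1+3 = 4
x=6: not odd, res = 4-6 = -2
x=-2: not odd, res = (-2)-(-2) = 0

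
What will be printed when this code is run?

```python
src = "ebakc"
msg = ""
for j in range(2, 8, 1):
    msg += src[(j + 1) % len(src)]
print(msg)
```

j=2: add src[3]='k' → 'k'
j=3: add src[4]='c' → 'kc'
j=4: add src[0]='e' → 'kce'
j=5: add src[1]='b' → 'kceb'
j=6: add src[2]='a' → 'kceba'
j=7: add src[3]='k' → 'kcebak'

kcebak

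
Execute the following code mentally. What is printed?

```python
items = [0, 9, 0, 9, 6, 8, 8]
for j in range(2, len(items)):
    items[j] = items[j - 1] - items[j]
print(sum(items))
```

j=2: items[2] = 9-0 = 9 → [0, 9, 9, 9, 6, 8, 8]
j=3: items[3] = 9-9 = 0 → [0, 9, 9, 0, 6, 8, 8]
j=4: items[4] = 0-6 = -6 → [0, 9, 9, 0, -6, 8, 8]
j=5: items[5] = (-6)-8 = -14 → [0, 9, 9, 0, -6, -14, 8]
j=6: items[6] = (-14)-8 = -22 → [0, 9, 9, 0, -6, -14, -22]
sum = -24

-24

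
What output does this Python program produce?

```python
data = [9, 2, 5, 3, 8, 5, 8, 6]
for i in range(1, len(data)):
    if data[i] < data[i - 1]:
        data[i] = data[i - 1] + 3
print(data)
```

[9, 12, 15, 18, 21, 24, 27, 30]

i=1: 2<9, data[1] = 9+3 = 12 → [9, 12, 5, 3, 8, 5, 8, 6]
i=2: 5<12, data[2] = 12+3 = 15 → [9, 12, 15, 3, 8, 5, 8, 6]
i=3: 3<15, data[3] = 15+3 = 18 → [9, 12, 15, 18, 8, 5, 8, 6]
i=4: 8<18, data[4] = 18+3 = 21 → [9, 12, 15, 18, 21, 5, 8, 6]
i=5: 5<21, data[5] = 21+3 = 24 → [9, 12, 15, 18, 21, 24, 8, 6]
i=6: 8<24, data[6] = 24+3 = 27 → [9, 12, 15, 18, 21, 24, 27, 6]
i=7: 6<27, data[7] = 27+3 = 30 → [9, 12, 15, 18, 21, 24, 27, 30]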